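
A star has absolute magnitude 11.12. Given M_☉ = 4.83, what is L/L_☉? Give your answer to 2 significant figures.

L/L_☉ ≈ 3.0×10^-3

M − M_☉ = 11.12 − 4.83 = 6.290
L/L_☉ = 10^(−0.4 (M − M_☉)) = 10^-2.516 = 3.048×10^-3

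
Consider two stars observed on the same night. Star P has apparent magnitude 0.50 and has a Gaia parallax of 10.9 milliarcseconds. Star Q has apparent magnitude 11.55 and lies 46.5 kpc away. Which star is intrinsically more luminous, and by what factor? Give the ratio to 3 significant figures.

Star P: p = 10.9 mas = 0.0109″ → d = 1/p = 91.74 pc
Star P: M = m − 5 log₁₀ d + 5 = 0.50 − 5·1.9626 + 5 = -4.313
Star Q: d = 46.5 kpc = 46500 pc
Star Q: M = m − 5 log₁₀ d + 5 = 11.55 − 5·4.6675 + 5 = -6.787
ΔM = M_P − M_Q = -4.313 − (-6.787) = 2.474; smaller M is more luminous → Star Q.
L ratio = 10^(0.4 |ΔM|) = 10^0.990 = 9.767

Star Q is more luminous, by a factor of 9.77.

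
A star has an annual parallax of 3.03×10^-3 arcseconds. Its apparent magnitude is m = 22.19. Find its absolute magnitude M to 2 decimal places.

M ≈ 14.60

d = 1/p = 1/3.03×10^-3″ = 330.0 pc
5 log₁₀(d/10 pc) = 5 log₁₀(330.0) − 5 = 7.593
M = m − 5 log₁₀(d/10) = 22.19 − 7.593 = 14.597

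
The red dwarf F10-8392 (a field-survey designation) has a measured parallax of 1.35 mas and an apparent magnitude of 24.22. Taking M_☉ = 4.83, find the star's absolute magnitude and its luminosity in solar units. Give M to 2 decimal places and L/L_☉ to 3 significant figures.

M ≈ 14.87; L/L_☉ ≈ 9.62×10^-5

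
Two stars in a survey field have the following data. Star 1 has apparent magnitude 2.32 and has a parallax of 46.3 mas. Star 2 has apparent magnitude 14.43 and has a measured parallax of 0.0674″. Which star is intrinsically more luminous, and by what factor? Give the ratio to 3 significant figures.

Star 1: p = 46.3 mas = 0.0463″ → d = 1/p = 21.60 pc
Star 1: M = m − 5 log₁₀ d + 5 = 2.32 − 5·1.3344 + 5 = 0.648
Star 2: d = 1/p = 1/0.0674″ = 14.84 pc
Star 2: M = m − 5 log₁₀ d + 5 = 14.43 − 5·1.1713 + 5 = 13.573
ΔM = M_1 − M_2 = 0.648 − (13.573) = -12.925; smaller M is more luminous → Star 1.
L ratio = 10^(0.4 |ΔM|) = 10^5.170 = 148000

Star 1 is more luminous, by a factor of 148000.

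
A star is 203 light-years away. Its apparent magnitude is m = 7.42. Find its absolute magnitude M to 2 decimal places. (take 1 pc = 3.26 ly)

d = 203 ly / 3.26 = 62.27 pc
5 log₁₀(d/10 pc) = 5 log₁₀(62.27) − 5 = 3.971
M = m − 5 log₁₀(d/10) = 7.42 − 3.971 = 3.449

M ≈ 3.45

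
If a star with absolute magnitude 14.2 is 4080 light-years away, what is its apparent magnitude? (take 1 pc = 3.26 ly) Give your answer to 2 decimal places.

m ≈ 24.69

d = 4080 ly / 3.26 = 1252 pc
m = M + 5 log₁₀ d − 5 = 14.2 + 5·3.0974 − 5 = 24.687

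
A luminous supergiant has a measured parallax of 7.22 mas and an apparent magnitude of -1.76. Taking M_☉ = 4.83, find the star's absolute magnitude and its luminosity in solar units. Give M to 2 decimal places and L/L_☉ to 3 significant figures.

M ≈ -7.47; L/L_☉ ≈ 83000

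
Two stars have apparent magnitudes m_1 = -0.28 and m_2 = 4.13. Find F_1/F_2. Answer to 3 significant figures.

F_1/F_2 ≈ 58.1

Δm = -0.28 − (4.13) = -4.41
Flux ratio = 10^(−0.4 Δm) = 10^(−0.4 × -4.41) = 10^1.764 = 58.08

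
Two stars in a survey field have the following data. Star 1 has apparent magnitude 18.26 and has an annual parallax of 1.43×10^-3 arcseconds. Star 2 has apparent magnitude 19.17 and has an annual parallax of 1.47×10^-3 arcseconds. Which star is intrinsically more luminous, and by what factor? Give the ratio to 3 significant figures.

Star 1: d = 1/p = 1/1.43×10^-3″ = 699.3 pc
Star 1: M = m − 5 log₁₀ d + 5 = 18.26 − 5·2.8447 + 5 = 9.037
Star 2: d = 1/p = 1/1.47×10^-3″ = 680.3 pc
Star 2: M = m − 5 log₁₀ d + 5 = 19.17 − 5·2.8327 + 5 = 10.007
ΔM = M_1 − M_2 = 9.037 − (10.007) = -0.970; smaller M is more luminous → Star 1.
L ratio = 10^(0.4 |ΔM|) = 10^0.388 = 2.443

Star 1 is more luminous, by a factor of 2.44.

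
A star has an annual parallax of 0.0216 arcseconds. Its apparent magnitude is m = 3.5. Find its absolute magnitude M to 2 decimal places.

d = 1/p = 1/0.0216″ = 46.30 pc
5 log₁₀(d/10 pc) = 5 log₁₀(46.30) − 5 = 3.328
M = m − 5 log₁₀(d/10) = 3.5 − 3.328 = 0.172

M ≈ 0.17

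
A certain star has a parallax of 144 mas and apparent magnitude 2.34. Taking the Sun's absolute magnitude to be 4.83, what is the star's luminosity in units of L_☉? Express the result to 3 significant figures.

d = 1/p = 1000/144 mas = 6.944 pc
M = m − 5 log₁₀ d + 5 = 2.34 − 5·0.8416 + 5 = 3.132
M − M_☉ = 3.132 − 4.83 = -1.698
L/L_☉ = 10^(−0.4 × -1.698) = 4.778

L/L_☉ ≈ 4.78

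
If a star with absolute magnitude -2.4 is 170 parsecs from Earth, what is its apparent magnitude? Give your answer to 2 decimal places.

m ≈ 3.75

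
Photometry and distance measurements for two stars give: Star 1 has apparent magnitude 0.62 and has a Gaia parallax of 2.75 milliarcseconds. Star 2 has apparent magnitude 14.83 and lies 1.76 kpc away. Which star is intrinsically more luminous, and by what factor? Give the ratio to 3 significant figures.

Star 1 is more luminous, by a factor of 20600.

Star 1: p = 2.75 mas = 2.75×10^-3″ → d = 1/p = 363.6 pc
Star 1: M = m − 5 log₁₀ d + 5 = 0.62 − 5·2.5607 + 5 = -7.183
Star 2: d = 1.76 kpc = 1760 pc
Star 2: M = m − 5 log₁₀ d + 5 = 14.83 − 5·3.2455 + 5 = 3.602
ΔM = M_1 − M_2 = -7.183 − (3.602) = -10.786; smaller M is more luminous → Star 1.
L ratio = 10^(0.4 |ΔM|) = 10^4.314 = 20620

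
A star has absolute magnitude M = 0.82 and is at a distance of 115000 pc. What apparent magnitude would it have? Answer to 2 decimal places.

m = M + 5 log₁₀ d − 5 = 0.82 + 5·5.0607 − 5 = 21.123

m ≈ 21.12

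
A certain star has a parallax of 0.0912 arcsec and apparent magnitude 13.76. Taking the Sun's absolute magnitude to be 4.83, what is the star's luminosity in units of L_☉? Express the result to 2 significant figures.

d = 1/p = 1/0.0912″ = 10.96 pc
M = m − 5 log₁₀ d + 5 = 13.76 − 5·1.0400 + 5 = 13.560
M − M_☉ = 13.560 − 4.83 = 8.730
L/L_☉ = 10^(−0.4 × 8.730) = 3.221×10^-4

L/L_☉ ≈ 3.2×10^-4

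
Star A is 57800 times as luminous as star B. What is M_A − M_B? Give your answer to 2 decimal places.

Pogson: ΔM = −2.5 log₁₀(ratio) = −2.5 log₁₀(57800) = −2.5 × 4.7619 = -11.905
Star A is brighter, so it has the smaller magnitude: the difference is negative.

M_A − M_B ≈ -11.90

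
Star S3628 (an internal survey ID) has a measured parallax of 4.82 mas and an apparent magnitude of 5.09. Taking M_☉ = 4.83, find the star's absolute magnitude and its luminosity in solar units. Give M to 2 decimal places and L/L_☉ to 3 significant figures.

M ≈ -1.49; L/L_☉ ≈ 339

d = 1/p = 1000/4.82 mas = 207.5 pc
M = m − 5 log₁₀ d + 5 = 5.09 − 5·2.3170 + 5 = -1.495
M − M_☉ = -1.495 − 4.83 = -6.325
L/L_☉ = 10^(−0.4 × -6.325) = 338.8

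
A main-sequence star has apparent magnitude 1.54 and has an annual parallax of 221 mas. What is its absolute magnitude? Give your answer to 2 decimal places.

M ≈ 3.26

p = 221 mas = 0.221″ → d = 1/p = 4.525 pc
5 log₁₀(d/10 pc) = 5 log₁₀(4.525) − 5 = -1.722
M = m − 5 log₁₀(d/10) = 1.54 + 1.722 = 3.262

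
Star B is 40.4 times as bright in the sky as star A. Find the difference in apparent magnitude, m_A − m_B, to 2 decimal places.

m_A − m_B ≈ 4.02

Pogson: Δm = −2.5 log₁₀(ratio) = −2.5 log₁₀(40.4) = −2.5 × 1.6064 = -4.016
Star B is brighter so has the smaller magnitude: m_A − m_B is positive.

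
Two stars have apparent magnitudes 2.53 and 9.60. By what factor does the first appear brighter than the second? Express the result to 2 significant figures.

Δm = 2.53 − (9.60) = -7.07
Flux ratio = 10^(−0.4 Δm) = 10^(−0.4 × -7.07) = 10^2.828 = 673.0

670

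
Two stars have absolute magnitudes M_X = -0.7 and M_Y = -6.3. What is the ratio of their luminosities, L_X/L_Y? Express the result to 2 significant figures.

L_X/L_Y ≈ 5.8×10^-3

ΔM = M_X − M_Y = 5.6
L_X/L_Y = 10^(−0.4 ΔM) = 10^-2.240 = 5.754×10^-3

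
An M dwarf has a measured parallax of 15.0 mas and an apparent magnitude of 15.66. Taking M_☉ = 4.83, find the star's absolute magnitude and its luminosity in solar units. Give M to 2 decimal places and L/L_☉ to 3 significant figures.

d = 1/p = 1000/15.0 mas = 66.67 pc
M = m − 5 log₁₀ d + 5 = 15.66 − 5·1.8239 + 5 = 11.540
M − M_☉ = 11.540 − 4.83 = 6.710
L/L_☉ = 10^(−0.4 × 6.710) = 2.069×10^-3

M ≈ 11.54; L/L_☉ ≈ 2.07×10^-3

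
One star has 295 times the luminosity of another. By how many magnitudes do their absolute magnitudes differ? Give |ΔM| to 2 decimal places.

Pogson: ΔM = −2.5 log₁₀(ratio) = −2.5 log₁₀(295) = −2.5 × 2.4698 = -6.175

|ΔM| ≈ 6.17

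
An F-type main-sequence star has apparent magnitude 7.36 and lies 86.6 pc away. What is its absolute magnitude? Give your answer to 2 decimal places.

5 log₁₀(d/10 pc) = 5 log₁₀(86.60) − 5 = 4.688
M = m − 5 log₁₀(d/10) = 7.36 − 4.688 = 2.672

M ≈ 2.67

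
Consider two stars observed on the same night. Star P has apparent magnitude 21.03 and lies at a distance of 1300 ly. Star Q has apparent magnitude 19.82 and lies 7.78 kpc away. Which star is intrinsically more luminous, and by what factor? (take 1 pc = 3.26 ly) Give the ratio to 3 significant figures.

Star Q is more luminous, by a factor of 1160.

Star P: d = 1300 ly / 3.26 = 398.8 pc
Star P: M = m − 5 log₁₀ d + 5 = 21.03 − 5·2.6007 + 5 = 13.026
Star Q: d = 7.78 kpc = 7780 pc
Star Q: M = m − 5 log₁₀ d + 5 = 19.82 − 5·3.8910 + 5 = 5.365
ΔM = M_P − M_Q = 13.026 − (5.365) = 7.661; smaller M is more luminous → Star Q.
L ratio = 10^(0.4 |ΔM|) = 10^3.065 = 1160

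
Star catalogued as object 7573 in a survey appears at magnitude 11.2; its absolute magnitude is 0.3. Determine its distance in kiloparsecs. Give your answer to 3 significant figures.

d ≈ 1.51 kpc

μ = m − M = 10.900
m − M = 5 log₁₀ d − 5
log₁₀ d = (m − M)/5 + 1 = 3.1800
d = 10^3.1800 = 1514 pc
= 1.514 kpc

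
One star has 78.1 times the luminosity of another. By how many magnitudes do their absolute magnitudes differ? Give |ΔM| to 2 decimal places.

|ΔM| ≈ 4.73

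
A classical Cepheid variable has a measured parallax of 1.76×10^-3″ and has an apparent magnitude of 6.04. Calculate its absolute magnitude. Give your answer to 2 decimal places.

M ≈ -2.73

d = 1/p = 1/1.76×10^-3″ = 568.2 pc
5 log₁₀(d/10 pc) = 5 log₁₀(568.2) − 5 = 8.772
M = m − 5 log₁₀(d/10) = 6.04 − 8.772 = -2.732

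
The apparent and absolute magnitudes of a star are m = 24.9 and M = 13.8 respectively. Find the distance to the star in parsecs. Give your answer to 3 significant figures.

Distance modulus: m − M = 24.9 − (13.8) = 11.100
m − M = 5 log₁₀ d − 5
log₁₀ d = (m − M)/5 + 1 = 3.2200
d = 10^3.2200 = 1660 pc

d ≈ 1660 pc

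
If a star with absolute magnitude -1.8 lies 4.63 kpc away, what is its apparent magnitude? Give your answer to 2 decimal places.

d = 4.63 kpc = 4630 pc
m = M + 5 log₁₀ d − 5 = -1.8 + 5·3.6656 − 5 = 11.528

m ≈ 11.53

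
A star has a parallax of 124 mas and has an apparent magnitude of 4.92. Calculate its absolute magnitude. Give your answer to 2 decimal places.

p = 124 mas = 0.124″ → d = 1/p = 8.065 pc
5 log₁₀(d/10 pc) = 5 log₁₀(8.065) − 5 = -0.467
M = m − 5 log₁₀(d/10) = 4.92 + 0.467 = 5.387

M ≈ 5.39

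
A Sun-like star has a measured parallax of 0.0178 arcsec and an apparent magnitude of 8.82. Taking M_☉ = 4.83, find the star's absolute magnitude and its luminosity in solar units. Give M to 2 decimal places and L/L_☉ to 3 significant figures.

d = 1/p = 1/0.0178″ = 56.18 pc
M = m − 5 log₁₀ d + 5 = 8.82 − 5·1.7496 + 5 = 5.072
M − M_☉ = 5.072 − 4.83 = 0.242
L/L_☉ = 10^(−0.4 × 0.242) = 0.8001

M ≈ 5.07; L/L_☉ ≈ 0.800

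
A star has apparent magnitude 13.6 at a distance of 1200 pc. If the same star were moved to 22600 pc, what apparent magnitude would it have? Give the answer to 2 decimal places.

Flux ∝ 1/d², so Δm = 5 log₁₀(d₂/d₁) = 5 log₁₀(22600/1200) = 6.375
m₂ = m₁ + Δm = 13.6 + (6.375) = 19.975

m ≈ 19.97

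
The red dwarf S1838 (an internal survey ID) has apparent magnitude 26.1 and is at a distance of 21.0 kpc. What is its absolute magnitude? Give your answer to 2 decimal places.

d = 21.0 kpc = 21000 pc
5 log₁₀(d/10 pc) = 5 log₁₀(21000) − 5 = 16.611
M = m − 5 log₁₀(d/10) = 26.1 − 16.611 = 9.489

M ≈ 9.49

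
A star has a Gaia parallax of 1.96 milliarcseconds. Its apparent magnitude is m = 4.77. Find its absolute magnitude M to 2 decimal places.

p = 1.96 mas = 1.96×10^-3″ → d = 1/p = 510.2 pc
5 log₁₀(d/10 pc) = 5 log₁₀(510.2) − 5 = 8.539
M = m − 5 log₁₀(d/10) = 4.77 − 8.539 = -3.769

M ≈ -3.77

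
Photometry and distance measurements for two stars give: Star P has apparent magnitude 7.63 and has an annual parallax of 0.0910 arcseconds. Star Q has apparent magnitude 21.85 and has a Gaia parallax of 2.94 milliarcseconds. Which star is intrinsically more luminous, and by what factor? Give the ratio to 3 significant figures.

Star P: d = 1/p = 1/0.0910″ = 10.99 pc
Star P: M = m − 5 log₁₀ d + 5 = 7.63 − 5·1.0410 + 5 = 7.425
Star Q: p = 2.94 mas = 2.94×10^-3″ → d = 1/p = 340.1 pc
Star Q: M = m − 5 log₁₀ d + 5 = 21.85 − 5·2.5317 + 5 = 14.192
ΔM = M_P − M_Q = 7.425 − (14.192) = -6.767; smaller M is more luminous → Star P.
L ratio = 10^(0.4 |ΔM|) = 10^2.707 = 508.9

Star P is more luminous, by a factor of 509.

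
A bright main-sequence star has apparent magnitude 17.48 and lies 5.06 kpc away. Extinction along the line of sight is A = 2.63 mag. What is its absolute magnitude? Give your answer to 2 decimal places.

d = 5.06 kpc = 5060 pc
5 log₁₀(d/10 pc) = 5 log₁₀(5060) − 5 = 13.521
M = m − 5 log₁₀(d/10) − A = 17.48 − 13.521 − 2.63 = 1.329

M ≈ 1.33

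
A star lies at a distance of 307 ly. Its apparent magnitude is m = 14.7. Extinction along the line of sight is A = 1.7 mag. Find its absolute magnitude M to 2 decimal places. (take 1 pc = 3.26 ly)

M ≈ 8.13

d = 307 ly / 3.26 = 94.17 pc
5 log₁₀(d/10 pc) = 5 log₁₀(94.17) − 5 = 4.870
M = m − 5 log₁₀(d/10) − A = 14.7 − 4.870 − 1.7 = 8.130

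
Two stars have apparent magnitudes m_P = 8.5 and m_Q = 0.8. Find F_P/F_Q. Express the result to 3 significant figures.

Δm = 8.5 − (0.8) = 7.7
Flux ratio = 10^(−0.4 Δm) = 10^(−0.4 × 7.7) = 10^-3.080 = 8.318×10^-4

F_P/F_Q ≈ 8.32×10^-4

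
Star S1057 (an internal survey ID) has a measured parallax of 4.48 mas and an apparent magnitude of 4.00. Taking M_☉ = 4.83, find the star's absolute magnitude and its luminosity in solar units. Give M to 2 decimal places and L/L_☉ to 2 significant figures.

M ≈ -2.74; L/L_☉ ≈ 1100

d = 1/p = 1000/4.48 mas = 223.2 pc
M = m − 5 log₁₀ d + 5 = 4.00 − 5·2.3487 + 5 = -2.744
M − M_☉ = -2.744 − 4.83 = -7.574
L/L_☉ = 10^(−0.4 × -7.574) = 1070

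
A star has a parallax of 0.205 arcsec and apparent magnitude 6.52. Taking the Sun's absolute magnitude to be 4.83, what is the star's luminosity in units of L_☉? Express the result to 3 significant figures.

d = 1/p = 1/0.205″ = 4.878 pc
M = m − 5 log₁₀ d + 5 = 6.52 − 5·0.6882 + 5 = 8.079
M − M_☉ = 8.079 − 4.83 = 3.249
L/L_☉ = 10^(−0.4 × 3.249) = 0.05018

L/L_☉ ≈ 0.0502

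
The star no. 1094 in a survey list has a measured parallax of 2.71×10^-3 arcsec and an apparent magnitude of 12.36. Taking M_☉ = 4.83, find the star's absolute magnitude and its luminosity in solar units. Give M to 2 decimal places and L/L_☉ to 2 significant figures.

d = 1/p = 1/2.71×10^-3″ = 369.0 pc
M = m − 5 log₁₀ d + 5 = 12.36 − 5·2.5670 + 5 = 4.525
M − M_☉ = 4.525 − 4.83 = -0.305
L/L_☉ = 10^(−0.4 × -0.305) = 1.325

M ≈ 4.52; L/L_☉ ≈ 1.3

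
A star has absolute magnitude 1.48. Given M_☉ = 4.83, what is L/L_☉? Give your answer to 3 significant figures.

L/L_☉ ≈ 21.9

M − M_☉ = 1.48 − 4.83 = -3.350
L/L_☉ = 10^(−0.4 (M − M_☉)) = 10^1.340 = 21.88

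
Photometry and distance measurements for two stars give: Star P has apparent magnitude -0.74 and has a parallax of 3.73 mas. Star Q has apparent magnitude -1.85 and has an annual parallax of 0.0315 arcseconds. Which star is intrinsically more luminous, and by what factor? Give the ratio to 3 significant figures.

Star P is more luminous, by a factor of 25.7.

Star P: p = 3.73 mas = 3.73×10^-3″ → d = 1/p = 268.1 pc
Star P: M = m − 5 log₁₀ d + 5 = -0.74 − 5·2.4283 + 5 = -7.881
Star Q: d = 1/p = 1/0.0315″ = 31.75 pc
Star Q: M = m − 5 log₁₀ d + 5 = -1.85 − 5·1.5017 + 5 = -4.358
ΔM = M_P − M_Q = -7.881 − (-4.358) = -3.523; smaller M is more luminous → Star P.
L ratio = 10^(0.4 |ΔM|) = 10^1.409 = 25.66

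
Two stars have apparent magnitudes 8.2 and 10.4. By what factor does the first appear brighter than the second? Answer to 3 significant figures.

Magnitude difference = -2.2
Flux ratio = 10^(−0.4 Δm) = 10^(−0.4 × -2.2) = 10^0.880 = 7.586

7.59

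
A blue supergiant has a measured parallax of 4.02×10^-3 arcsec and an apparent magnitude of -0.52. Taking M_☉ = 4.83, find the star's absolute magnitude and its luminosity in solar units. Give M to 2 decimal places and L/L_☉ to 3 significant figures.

d = 1/p = 1/4.02×10^-3″ = 248.8 pc
M = m − 5 log₁₀ d + 5 = -0.52 − 5·2.3958 + 5 = -7.499
M − M_☉ = -7.499 − 4.83 = -12.329
L/L_☉ = 10^(−0.4 × -12.329) = 85420

M ≈ -7.50; L/L_☉ ≈ 85400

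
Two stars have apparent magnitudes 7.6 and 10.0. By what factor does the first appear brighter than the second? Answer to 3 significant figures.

9.12

Δm = 7.6 − (10.0) = -2.4
Flux ratio = 10^(−0.4 Δm) = 10^(−0.4 × -2.4) = 10^0.960 = 9.120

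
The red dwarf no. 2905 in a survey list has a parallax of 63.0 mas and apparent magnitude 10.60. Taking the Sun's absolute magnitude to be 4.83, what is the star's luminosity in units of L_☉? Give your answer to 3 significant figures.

L/L_☉ ≈ 0.0124

d = 1/p = 1000/63.0 mas = 15.87 pc
M = m − 5 log₁₀ d + 5 = 10.60 − 5·1.2007 + 5 = 9.597
M − M_☉ = 9.597 − 4.83 = 4.767
L/L_☉ = 10^(−0.4 × 4.767) = 0.01240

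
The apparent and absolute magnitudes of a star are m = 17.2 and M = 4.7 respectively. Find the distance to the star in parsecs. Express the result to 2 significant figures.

Distance modulus: m − M = 17.2 − (4.7) = 12.500
m − M = 5 log₁₀ d − 5
log₁₀ d = (m − M)/5 + 1 = 3.5000
d = 10^3.5000 = 3162 pc

d ≈ 3200 pc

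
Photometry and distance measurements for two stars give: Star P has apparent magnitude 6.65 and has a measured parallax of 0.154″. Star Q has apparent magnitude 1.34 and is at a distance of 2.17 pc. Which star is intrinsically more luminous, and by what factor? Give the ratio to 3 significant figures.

Star Q is more luminous, by a factor of 14.9.

Star P: d = 1/p = 1/0.154″ = 6.494 pc
Star P: M = m − 5 log₁₀ d + 5 = 6.65 − 5·0.8125 + 5 = 7.588
Star Q: M = m − 5 log₁₀ d + 5 = 1.34 − 5·0.3365 + 5 = 4.658
ΔM = M_P − M_Q = 7.588 − (4.658) = 2.930; smaller M is more luminous → Star Q.
L ratio = 10^(0.4 |ΔM|) = 10^1.172 = 14.86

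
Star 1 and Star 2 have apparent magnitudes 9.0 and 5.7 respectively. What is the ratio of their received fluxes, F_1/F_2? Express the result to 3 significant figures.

F_1/F_2 ≈ 0.0479

Magnitude difference = 3.3
Flux ratio = 10^(−0.4 Δm) = 10^(−0.4 × 3.3) = 10^-1.320 = 0.04786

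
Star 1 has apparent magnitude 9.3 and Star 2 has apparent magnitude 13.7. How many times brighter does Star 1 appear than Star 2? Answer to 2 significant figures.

Δm = 9.3 − (13.7) = -4.4
Flux ratio = 10^(−0.4 Δm) = 10^(−0.4 × -4.4) = 10^1.760 = 57.54

58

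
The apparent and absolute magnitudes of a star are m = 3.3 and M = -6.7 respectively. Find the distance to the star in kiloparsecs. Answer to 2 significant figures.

d ≈ 1.0 kpc

μ = m − M = 10.000
m − M = 5 log₁₀ d − 5
log₁₀ d = (m − M)/5 + 1 = 3.0000
d = 10^3.0000 = 1000 pc
= 1.000 kpc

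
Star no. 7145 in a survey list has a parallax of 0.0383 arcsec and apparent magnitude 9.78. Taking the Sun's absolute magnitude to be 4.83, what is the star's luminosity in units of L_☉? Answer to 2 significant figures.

L/L_☉ ≈ 0.071

d = 1/p = 1/0.0383″ = 26.11 pc
M = m − 5 log₁₀ d + 5 = 9.78 − 5·1.4168 + 5 = 7.696
M − M_☉ = 7.696 − 4.83 = 2.866
L/L_☉ = 10^(−0.4 × 2.866) = 0.07138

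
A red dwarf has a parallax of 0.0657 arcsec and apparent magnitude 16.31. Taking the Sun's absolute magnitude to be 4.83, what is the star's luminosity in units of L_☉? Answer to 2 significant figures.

L/L_☉ ≈ 5.9×10^-5

d = 1/p = 1/0.0657″ = 15.22 pc
M = m − 5 log₁₀ d + 5 = 16.31 − 5·1.1824 + 5 = 15.398
M − M_☉ = 15.398 − 4.83 = 10.568
L/L_☉ = 10^(−0.4 × 10.568) = 5.927×10^-5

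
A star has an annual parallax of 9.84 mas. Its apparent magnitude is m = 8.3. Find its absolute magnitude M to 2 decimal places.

p = 9.84 mas = 9.84×10^-3″ → d = 1/p = 101.6 pc
5 log₁₀(d/10 pc) = 5 log₁₀(101.6) − 5 = 5.035
M = m − 5 log₁₀(d/10) = 8.3 − 5.035 = 3.265

M ≈ 3.26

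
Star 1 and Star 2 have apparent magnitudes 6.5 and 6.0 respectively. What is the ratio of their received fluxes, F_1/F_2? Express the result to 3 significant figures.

Magnitude difference = 0.5
Flux ratio = 10^(−0.4 Δm) = 10^(−0.4 × 0.5) = 10^-0.200 = 0.6310

F_1/F_2 ≈ 0.631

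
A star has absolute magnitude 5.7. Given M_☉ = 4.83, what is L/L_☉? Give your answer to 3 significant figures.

M − M_☉ = 5.7 − 4.83 = 0.870
L/L_☉ = 10^(−0.4 (M − M_☉)) = 10^-0.348 = 0.4487

L/L_☉ ≈ 0.449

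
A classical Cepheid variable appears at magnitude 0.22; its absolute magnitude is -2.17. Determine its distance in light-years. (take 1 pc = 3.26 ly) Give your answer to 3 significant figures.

d ≈ 98.0 ly

μ = m − M = 2.390
m − M = 5 log₁₀ d − 5
log₁₀ d = (m − M)/5 + 1 = 1.4780
d = 10^1.4780 = 30.06 pc
= 98.00 ly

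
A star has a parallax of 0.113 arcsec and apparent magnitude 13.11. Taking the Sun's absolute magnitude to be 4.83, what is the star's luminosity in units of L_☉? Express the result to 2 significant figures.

d = 1/p = 1/0.113″ = 8.850 pc
M = m − 5 log₁₀ d + 5 = 13.11 − 5·0.9469 + 5 = 13.375
M − M_☉ = 13.375 − 4.83 = 8.545
L/L_☉ = 10^(−0.4 × 8.545) = 3.818×10^-4

L/L_☉ ≈ 3.8×10^-4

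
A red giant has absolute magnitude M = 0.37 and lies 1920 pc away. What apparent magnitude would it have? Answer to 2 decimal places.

m = M + 5 log₁₀ d − 5 = 0.37 + 5·3.2833 − 5 = 11.787

m ≈ 11.79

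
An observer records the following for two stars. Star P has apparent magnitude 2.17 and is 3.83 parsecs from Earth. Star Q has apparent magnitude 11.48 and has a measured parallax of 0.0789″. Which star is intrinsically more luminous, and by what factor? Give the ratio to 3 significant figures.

Star P is more luminous, by a factor of 484.

Star P: M = m − 5 log₁₀ d + 5 = 2.17 − 5·0.5832 + 5 = 4.254
Star Q: d = 1/p = 1/0.0789″ = 12.67 pc
Star Q: M = m − 5 log₁₀ d + 5 = 11.48 − 5·1.1029 + 5 = 10.965
ΔM = M_P − M_Q = 4.254 − (10.965) = -6.711; smaller M is more luminous → Star P.
L ratio = 10^(0.4 |ΔM|) = 10^2.685 = 483.7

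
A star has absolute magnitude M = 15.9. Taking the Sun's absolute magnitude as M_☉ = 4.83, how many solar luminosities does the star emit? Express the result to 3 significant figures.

L/L_☉ ≈ 3.73×10^-5

M − M_☉ = 15.9 − 4.83 = 11.070
L/L_☉ = 10^(−0.4 (M − M_☉)) = 10^-4.428 = 3.733×10^-5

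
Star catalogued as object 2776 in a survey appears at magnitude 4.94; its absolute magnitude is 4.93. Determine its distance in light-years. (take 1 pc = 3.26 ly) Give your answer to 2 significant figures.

d ≈ 33 ly

μ = m − M = 0.010
m − M = 5 log₁₀ d − 5
log₁₀ d = (m − M)/5 + 1 = 1.0020
d = 10^1.0020 = 10.05 pc
= 32.75 ly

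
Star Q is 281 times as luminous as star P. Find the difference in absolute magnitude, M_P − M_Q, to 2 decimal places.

Pogson: ΔM = −2.5 log₁₀(ratio) = −2.5 log₁₀(281) = −2.5 × 2.4487 = -6.122
Star Q is brighter so has the smaller magnitude: M_P − M_Q is positive.

M_P − M_Q ≈ 6.12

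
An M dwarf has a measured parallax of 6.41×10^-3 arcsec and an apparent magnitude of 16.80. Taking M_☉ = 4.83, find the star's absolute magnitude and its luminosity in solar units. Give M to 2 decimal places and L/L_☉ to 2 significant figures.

d = 1/p = 1/6.41×10^-3″ = 156.0 pc
M = m − 5 log₁₀ d + 5 = 16.80 − 5·2.1931 + 5 = 10.834
M − M_☉ = 10.834 − 4.83 = 6.004
L/L_☉ = 10^(−0.4 × 6.004) = 3.965×10^-3

M ≈ 10.83; L/L_☉ ≈ 4.0×10^-3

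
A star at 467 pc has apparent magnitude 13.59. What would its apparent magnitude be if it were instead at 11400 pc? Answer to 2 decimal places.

Flux ∝ 1/d², so Δm = 5 log₁₀(d₂/d₁) = 5 log₁₀(11400/467) = 6.938
m₂ = m₁ + Δm = 13.59 + (6.938) = 20.528

m ≈ 20.53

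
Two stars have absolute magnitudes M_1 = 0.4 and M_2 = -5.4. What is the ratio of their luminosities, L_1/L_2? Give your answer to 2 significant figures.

ΔM = M_1 − M_2 = 5.8
L_1/L_2 = 10^(−0.4 ΔM) = 10^-2.320 = 4.786×10^-3

L_1/L_2 ≈ 4.8×10^-3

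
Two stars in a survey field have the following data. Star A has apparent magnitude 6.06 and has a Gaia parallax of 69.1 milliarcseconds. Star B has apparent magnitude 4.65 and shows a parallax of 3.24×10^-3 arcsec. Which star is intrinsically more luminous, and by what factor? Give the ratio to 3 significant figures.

Star B is more luminous, by a factor of 1670.

Star A: p = 69.1 mas = 0.0691″ → d = 1/p = 14.47 pc
Star A: M = m − 5 log₁₀ d + 5 = 6.06 − 5·1.1605 + 5 = 5.257
Star B: d = 1/p = 1/3.24×10^-3″ = 308.6 pc
Star B: M = m − 5 log₁₀ d + 5 = 4.65 − 5·2.4895 + 5 = -2.797
ΔM = M_A − M_B = 5.257 − (-2.797) = 8.055; smaller M is more luminous → Star B.
L ratio = 10^(0.4 |ΔM|) = 10^3.222 = 1667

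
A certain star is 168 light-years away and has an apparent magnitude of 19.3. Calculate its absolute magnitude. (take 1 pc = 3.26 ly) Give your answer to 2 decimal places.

d = 168 ly / 3.26 = 51.53 pc
5 log₁₀(d/10 pc) = 5 log₁₀(51.53) − 5 = 3.560
M = m − 5 log₁₀(d/10) = 19.3 − 3.560 = 15.740

M ≈ 15.74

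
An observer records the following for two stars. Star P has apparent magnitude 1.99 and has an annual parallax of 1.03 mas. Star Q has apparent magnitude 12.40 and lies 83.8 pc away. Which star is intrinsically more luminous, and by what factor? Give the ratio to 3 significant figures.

Star P is more luminous, by a factor of 1.96×10^6.

Star P: p = 1.03 mas = 1.03×10^-3″ → d = 1/p = 970.9 pc
Star P: M = m − 5 log₁₀ d + 5 = 1.99 − 5·2.9872 + 5 = -7.946
Star Q: M = m − 5 log₁₀ d + 5 = 12.40 − 5·1.9232 + 5 = 7.784
ΔM = M_P − M_Q = -7.946 − (7.784) = -15.730; smaller M is more luminous → Star P.
L ratio = 10^(0.4 |ΔM|) = 10^6.292 = 1.958×10^6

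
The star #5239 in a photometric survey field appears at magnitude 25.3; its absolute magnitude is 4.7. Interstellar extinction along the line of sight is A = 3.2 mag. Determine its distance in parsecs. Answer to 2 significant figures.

m − M = 5 log₁₀(d/10 pc) + A  ⇒  25.3 − (4.7) − 3.2 = 5 log₁₀(d/10)
17.400 = 5 log₁₀(d/10)
log₁₀ d = (m − M − A)/5 + 1 = 4.4800
d = 10^4.4800 = 30200 pc

d ≈ 30000 pc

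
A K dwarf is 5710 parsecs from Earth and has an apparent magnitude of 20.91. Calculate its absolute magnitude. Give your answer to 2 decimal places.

M ≈ 7.13

5 log₁₀(d/10 pc) = 5 log₁₀(5710) − 5 = 13.783
M = m − 5 log₁₀(d/10) = 20.91 − 13.783 = 7.127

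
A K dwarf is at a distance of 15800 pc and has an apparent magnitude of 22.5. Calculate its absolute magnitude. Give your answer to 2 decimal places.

M ≈ 6.51

5 log₁₀(d/10 pc) = 5 log₁₀(15800) − 5 = 15.993
M = m − 5 log₁₀(d/10) = 22.5 − 15.993 = 6.507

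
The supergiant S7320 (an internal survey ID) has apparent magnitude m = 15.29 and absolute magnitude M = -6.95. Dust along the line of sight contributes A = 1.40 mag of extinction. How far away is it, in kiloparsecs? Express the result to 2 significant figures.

m − M = 5 log₁₀(d/10 pc) + A  ⇒  15.29 − (-6.95) − 1.40 = 5 log₁₀(d/10)
20.840 = 5 log₁₀(d/10)
log₁₀ d = (m − M − A)/5 + 1 = 5.1680
d = 10^5.1680 = 147200 pc
= 147.2 kpc

d ≈ 150 kpc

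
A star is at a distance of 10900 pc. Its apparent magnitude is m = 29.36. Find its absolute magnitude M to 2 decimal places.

M ≈ 14.17

5 log₁₀(d/10 pc) = 5 log₁₀(10900) − 5 = 15.187
M = m − 5 log₁₀(d/10) = 29.36 − 15.187 = 14.173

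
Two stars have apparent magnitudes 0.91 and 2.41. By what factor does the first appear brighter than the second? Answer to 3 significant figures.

Magnitude difference = -1.50
Flux ratio = 10^(−0.4 Δm) = 10^(−0.4 × -1.50) = 10^0.600 = 3.981

3.98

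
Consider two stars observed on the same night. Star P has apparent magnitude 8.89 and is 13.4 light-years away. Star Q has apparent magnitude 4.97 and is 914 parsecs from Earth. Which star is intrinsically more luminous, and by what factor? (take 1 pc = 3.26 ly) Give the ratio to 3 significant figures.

Star Q is more luminous, by a factor of 1.83×10^6.

Star P: d = 13.4 ly / 3.26 = 4.110 pc
Star P: M = m − 5 log₁₀ d + 5 = 8.89 − 5·0.6139 + 5 = 10.821
Star Q: M = m − 5 log₁₀ d + 5 = 4.97 − 5·2.9609 + 5 = -4.835
ΔM = M_P − M_Q = 10.821 − (-4.835) = 15.655; smaller M is more luminous → Star Q.
L ratio = 10^(0.4 |ΔM|) = 10^6.262 = 1.829×10^6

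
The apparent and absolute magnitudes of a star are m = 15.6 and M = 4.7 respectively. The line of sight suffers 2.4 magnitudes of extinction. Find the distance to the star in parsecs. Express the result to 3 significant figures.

d ≈ 501 pc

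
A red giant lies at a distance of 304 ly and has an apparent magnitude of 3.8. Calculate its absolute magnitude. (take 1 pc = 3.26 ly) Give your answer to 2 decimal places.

d = 304 ly / 3.26 = 93.25 pc
5 log₁₀(d/10 pc) = 5 log₁₀(93.25) − 5 = 4.848
M = m − 5 log₁₀(d/10) = 3.8 − 4.848 = -1.048

M ≈ -1.05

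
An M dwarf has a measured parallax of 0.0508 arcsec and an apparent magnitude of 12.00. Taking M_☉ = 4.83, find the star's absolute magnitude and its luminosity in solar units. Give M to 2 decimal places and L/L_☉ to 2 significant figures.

d = 1/p = 1/0.0508″ = 19.69 pc
M = m − 5 log₁₀ d + 5 = 12.00 − 5·1.2941 + 5 = 10.529
M − M_☉ = 10.529 − 4.83 = 5.699
L/L_☉ = 10^(−0.4 × 5.699) = 5.251×10^-3

M ≈ 10.53; L/L_☉ ≈ 5.3×10^-3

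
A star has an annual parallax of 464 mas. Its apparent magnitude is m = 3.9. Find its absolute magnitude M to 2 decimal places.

M ≈ 7.23

p = 464 mas = 0.464″ → d = 1/p = 2.155 pc
5 log₁₀(d/10 pc) = 5 log₁₀(2.155) − 5 = -3.333
M = m − 5 log₁₀(d/10) = 3.9 + 3.333 = 7.233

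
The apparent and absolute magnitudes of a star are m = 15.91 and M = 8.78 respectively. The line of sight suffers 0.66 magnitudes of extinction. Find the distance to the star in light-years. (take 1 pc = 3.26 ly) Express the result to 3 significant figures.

m − M = 5 log₁₀(d/10 pc) + A  ⇒  15.91 − (8.78) − 0.66 = 5 log₁₀(d/10)
6.470 = 5 log₁₀(d/10)
log₁₀ d = (m − M − A)/5 + 1 = 2.2940
d = 10^2.2940 = 196.8 pc
= 641.5 ly

d ≈ 642 ly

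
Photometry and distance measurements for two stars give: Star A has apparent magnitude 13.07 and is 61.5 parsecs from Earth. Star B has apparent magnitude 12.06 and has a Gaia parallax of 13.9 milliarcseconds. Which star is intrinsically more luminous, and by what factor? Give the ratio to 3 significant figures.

Star B is more luminous, by a factor of 3.47.

Star A: M = m − 5 log₁₀ d + 5 = 13.07 − 5·1.7889 + 5 = 9.126
Star B: p = 13.9 mas = 0.0139″ → d = 1/p = 71.94 pc
Star B: M = m − 5 log₁₀ d + 5 = 12.06 − 5·1.8570 + 5 = 7.775
ΔM = M_A − M_B = 9.126 − (7.775) = 1.351; smaller M is more luminous → Star B.
L ratio = 10^(0.4 |ΔM|) = 10^0.540 = 3.469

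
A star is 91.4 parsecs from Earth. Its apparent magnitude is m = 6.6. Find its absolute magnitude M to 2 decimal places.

M ≈ 1.80

5 log₁₀(d/10 pc) = 5 log₁₀(91.40) − 5 = 4.805
M = m − 5 log₁₀(d/10) = 6.6 − 4.805 = 1.795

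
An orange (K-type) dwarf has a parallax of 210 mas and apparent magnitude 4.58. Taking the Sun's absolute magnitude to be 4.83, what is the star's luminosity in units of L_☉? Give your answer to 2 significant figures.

L/L_☉ ≈ 0.29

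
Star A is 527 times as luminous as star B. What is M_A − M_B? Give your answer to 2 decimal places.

Pogson: ΔM = −2.5 log₁₀(ratio) = −2.5 log₁₀(527) = −2.5 × 2.7218 = -6.805
Star A is brighter, so it has the smaller magnitude: the difference is negative.

M_A − M_B ≈ -6.80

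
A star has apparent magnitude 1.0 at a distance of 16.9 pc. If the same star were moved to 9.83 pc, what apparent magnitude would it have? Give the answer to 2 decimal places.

m ≈ -0.18

Flux ∝ 1/d², so Δm = 5 log₁₀(d₂/d₁) = 5 log₁₀(9.83/16.9) = -1.177
m₂ = m₁ + Δm = 1.0 + (-1.177) = -0.177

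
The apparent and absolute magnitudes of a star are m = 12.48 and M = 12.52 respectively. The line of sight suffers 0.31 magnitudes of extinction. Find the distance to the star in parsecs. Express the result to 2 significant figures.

m − M = 5 log₁₀(d/10 pc) + A  ⇒  12.48 − (12.52) − 0.31 = 5 log₁₀(d/10)
-0.350 = 5 log₁₀(d/10)
log₁₀ d = (m − M − A)/5 + 1 = 0.9300
d = 10^0.9300 = 8.511 pc

d ≈ 8.5 pc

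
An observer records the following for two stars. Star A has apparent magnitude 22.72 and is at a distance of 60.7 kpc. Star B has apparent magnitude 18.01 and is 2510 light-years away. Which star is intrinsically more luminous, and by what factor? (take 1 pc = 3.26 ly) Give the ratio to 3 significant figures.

Star A is more luminous, by a factor of 81.2.

Star A: d = 60.7 kpc = 60700 pc
Star A: M = m − 5 log₁₀ d + 5 = 22.72 − 5·4.7832 + 5 = 3.804
Star B: d = 2510 ly / 3.26 = 769.9 pc
Star B: M = m − 5 log₁₀ d + 5 = 18.01 − 5·2.8865 + 5 = 8.578
ΔM = M_A − M_B = 3.804 − (8.578) = -4.774; smaller M is more luminous → Star A.
L ratio = 10^(0.4 |ΔM|) = 10^1.909 = 81.18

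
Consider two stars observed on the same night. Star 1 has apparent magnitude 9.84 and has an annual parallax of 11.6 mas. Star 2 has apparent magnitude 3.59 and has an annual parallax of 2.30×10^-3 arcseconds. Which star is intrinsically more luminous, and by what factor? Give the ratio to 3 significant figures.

Star 1: p = 11.6 mas = 0.0116″ → d = 1/p = 86.21 pc
Star 1: M = m − 5 log₁₀ d + 5 = 9.84 − 5·1.9355 + 5 = 5.162
Star 2: d = 1/p = 1/2.30×10^-3″ = 434.8 pc
Star 2: M = m − 5 log₁₀ d + 5 = 3.59 − 5·2.6383 + 5 = -4.601
ΔM = M_1 − M_2 = 5.162 − (-4.601) = 9.764; smaller M is more luminous → Star 2.
L ratio = 10^(0.4 |ΔM|) = 10^3.905 = 8044

Star 2 is more luminous, by a factor of 8040.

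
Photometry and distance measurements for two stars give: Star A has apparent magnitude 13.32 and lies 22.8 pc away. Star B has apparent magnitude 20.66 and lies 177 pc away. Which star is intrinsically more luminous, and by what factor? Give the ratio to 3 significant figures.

Star A is more luminous, by a factor of 14.3.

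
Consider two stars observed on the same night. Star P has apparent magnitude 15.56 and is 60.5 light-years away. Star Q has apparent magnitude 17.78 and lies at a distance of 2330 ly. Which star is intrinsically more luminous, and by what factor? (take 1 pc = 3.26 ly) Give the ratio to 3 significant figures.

Star P: d = 60.5 ly / 3.26 = 18.56 pc
Star P: M = m − 5 log₁₀ d + 5 = 15.56 − 5·1.2685 + 5 = 14.217
Star Q: d = 2330 ly / 3.26 = 714.7 pc
Star Q: M = m − 5 log₁₀ d + 5 = 17.78 − 5·2.8541 + 5 = 8.509
ΔM = M_P − M_Q = 14.217 − (8.509) = 5.708; smaller M is more luminous → Star Q.
L ratio = 10^(0.4 |ΔM|) = 10^2.283 = 192.0

Star Q is more luminous, by a factor of 192.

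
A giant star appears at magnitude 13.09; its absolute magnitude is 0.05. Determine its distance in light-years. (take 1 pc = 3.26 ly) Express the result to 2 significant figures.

d ≈ 13000 ly

Distance modulus: m − M = 13.09 − (0.05) = 13.040
m − M = 5 log₁₀ d − 5
log₁₀ d = (m − M)/5 + 1 = 3.6080
d = 10^3.6080 = 4055 pc
= 13220 ly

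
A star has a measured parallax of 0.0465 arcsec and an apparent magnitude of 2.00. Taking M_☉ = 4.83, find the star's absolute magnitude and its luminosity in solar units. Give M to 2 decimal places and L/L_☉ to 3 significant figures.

d = 1/p = 1/0.0465″ = 21.51 pc
M = m − 5 log₁₀ d + 5 = 2.00 − 5·1.3325 + 5 = 0.337
M − M_☉ = 0.337 − 4.83 = -4.493
L/L_☉ = 10^(−0.4 × -4.493) = 62.67

M ≈ 0.34; L/L_☉ ≈ 62.7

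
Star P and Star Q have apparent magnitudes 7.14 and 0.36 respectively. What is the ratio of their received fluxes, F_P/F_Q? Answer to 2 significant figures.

Δm = 7.14 − (0.36) = 6.78
Flux ratio = 10^(−0.4 Δm) = 10^(−0.4 × 6.78) = 10^-2.712 = 1.941×10^-3

F_P/F_Q ≈ 1.9×10^-3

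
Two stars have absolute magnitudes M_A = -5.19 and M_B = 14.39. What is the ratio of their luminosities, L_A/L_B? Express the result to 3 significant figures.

ΔM = M_A − M_B = -19.58
L_A/L_B = 10^(−0.4 ΔM) = 10^7.832 = 6.792×10^7

L_A/L_B ≈ 6.79×10^7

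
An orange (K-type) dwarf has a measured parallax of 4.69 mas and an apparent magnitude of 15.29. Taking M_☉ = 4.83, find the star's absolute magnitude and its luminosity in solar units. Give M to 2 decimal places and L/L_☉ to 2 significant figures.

d = 1/p = 1000/4.69 mas = 213.2 pc
M = m − 5 log₁₀ d + 5 = 15.29 − 5·2.3288 + 5 = 8.646
M − M_☉ = 8.646 − 4.83 = 3.816
L/L_☉ = 10^(−0.4 × 3.816) = 0.02976

M ≈ 8.65; L/L_☉ ≈ 0.030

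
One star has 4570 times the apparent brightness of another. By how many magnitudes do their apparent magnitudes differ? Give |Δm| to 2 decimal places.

|Δm| ≈ 9.15

Pogson: Δm = −2.5 log₁₀(ratio) = −2.5 log₁₀(4570) = −2.5 × 3.6599 = -9.150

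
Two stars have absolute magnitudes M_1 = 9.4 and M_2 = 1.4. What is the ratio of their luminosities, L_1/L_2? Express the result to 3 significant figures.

ΔM = M_1 − M_2 = 8.0
L_1/L_2 = 10^(−0.4 ΔM) = 10^-3.200 = 6.310×10^-4

L_1/L_2 ≈ 6.31×10^-4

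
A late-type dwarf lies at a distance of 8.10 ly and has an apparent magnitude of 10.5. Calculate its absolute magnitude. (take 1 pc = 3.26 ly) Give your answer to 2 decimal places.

M ≈ 13.52

d = 8.10 ly / 3.26 = 2.485 pc
5 log₁₀(d/10 pc) = 5 log₁₀(2.485) − 5 = -3.024
M = m − 5 log₁₀(d/10) = 10.5 + 3.024 = 13.524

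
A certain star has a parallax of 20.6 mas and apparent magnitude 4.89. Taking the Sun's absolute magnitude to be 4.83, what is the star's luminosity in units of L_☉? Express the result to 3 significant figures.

d = 1/p = 1000/20.6 mas = 48.54 pc
M = m − 5 log₁₀ d + 5 = 4.89 − 5·1.6861 + 5 = 1.459
M − M_☉ = 1.459 − 4.83 = -3.371
L/L_☉ = 10^(−0.4 × -3.371) = 22.30

L/L_☉ ≈ 22.3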